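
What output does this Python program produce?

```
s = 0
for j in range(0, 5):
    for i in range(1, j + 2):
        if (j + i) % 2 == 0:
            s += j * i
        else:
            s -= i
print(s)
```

j=0,i=1: odd sum, s = 0-1 = -1
j=1,i=1: even sum, s = (-1)+1 = 0
j=1,i=2: odd sum, s = 0-2 = -2
j=2,i=1: odd sum, s = (-2)-1 = -3
j=2,i=2: even sum, s = (-3)+4 = 1
j=2,i=3: odd sum, s = 1-3 = -2
j=3,i=1: even sum, s = (-2)+3 = 1
j=3,i=2: odd sum, s = 1-2 = -1
j=3,i=3: even sum, s = (-1)+9 = 8
j=3,i=4: odd sum, s = 8-4 = 4
j=4,i=1: odd sum, s = 4-1 = 3
j=4,i=2: even sum, s = 3+8 = 11
j=4,i=3: odd sum, s = 11-3 = 8
j=4,i=4: even sum, s = 8+16 = 24
j=4,i=5: odd sum, s = 24-5 = 19

19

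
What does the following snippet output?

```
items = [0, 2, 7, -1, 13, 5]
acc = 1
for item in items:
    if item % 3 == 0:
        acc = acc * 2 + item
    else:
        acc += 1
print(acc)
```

item=0: %3==0, acc = 1*2+0 = 2
item=2: not %3==0, acc = 2+1 = 3
item=7: not %3==0, acc = 3+1 = 4
item=-1: not %3==0, acc = 4+1 = 5
item=13: not %3==0, acc = 5+1 = 6
item=5: not %3==0, acc = 6+1 = 7

7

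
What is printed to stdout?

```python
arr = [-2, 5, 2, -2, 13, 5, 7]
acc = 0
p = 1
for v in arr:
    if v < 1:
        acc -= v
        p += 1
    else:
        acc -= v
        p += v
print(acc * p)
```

v=-2: <1, acc = 0-(-2) = 2; p=2
v=5: not <1, acc = 2-5 = -3; p=7
v=2: not <1, acc = (-3)-2 = -5; p=9
v=-2: <1, acc = (-5)-(-2) = -3; p=10
v=13: not <1, acc = (-3)-13 = -16; p=23
v=5: not <1, acc = (-16)-5 = -21; p=28
v=7: not <1, acc = (-21)-7 = -28; p=35
acc*p = (-28)*35 = -980

-980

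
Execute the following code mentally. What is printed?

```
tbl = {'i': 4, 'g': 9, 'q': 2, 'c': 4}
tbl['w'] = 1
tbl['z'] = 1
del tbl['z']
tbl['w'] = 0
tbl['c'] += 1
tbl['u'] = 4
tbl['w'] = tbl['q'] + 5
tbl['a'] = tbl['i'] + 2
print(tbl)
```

tbl['w'] = 1 → {'i': 4, 'g': 9, 'q': 2, 'c': 4, 'w': 1}
tbl['z'] = 1 → {'i': 4, 'g': 9, 'q': 2, 'c': 4, 'w': 1, 'z': 1}
del 'z' → {'i': 4, 'g': 9, 'q': 2, 'c': 4, 'w': 1}
tbl['w'] = 0 → {'i': 4, 'g': 9, 'q': 2, 'c': 4, 'w': 0}
tbl['c'] = 4+1 = 5 → {'i': 4, 'g': 9, 'q': 2, 'c': 5, 'w': 0}
tbl['u'] = 4 → {'i': 4, 'g': 9, 'q': 2, 'c': 5, 'w': 0, 'u': 4}
tbl['w'] = tbl['q']+5 = 7 → {'i': 4, 'g': 9, 'q': 2, 'c': 5, 'w': 7, 'u': 4}
tbl['a'] = tbl['i']+2 = 6 → {'i': 4, 'g': 9, 'q': 2, 'c': 5, 'w': 7, 'u': 4, 'a': 6}

{'i': 4, 'g': 9, 'q': 2, 'c': 5, 'w': 7, 'u': 4, 'a': 6}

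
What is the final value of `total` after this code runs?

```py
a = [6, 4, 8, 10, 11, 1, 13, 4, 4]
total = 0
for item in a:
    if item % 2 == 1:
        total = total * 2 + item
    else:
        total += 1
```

93

item=6: not odd, total = 0+1 = 1
item=4: not odd, total = 1+1 = 2
item=8: not odd, total = 2+1 = 3
item=10: not odd, total = 3+1 = 4
item=11: odd, total = 4*2+11 = 19
item=1: odd, total = 19*2+1 = 39
item=13: odd, total = 39*2+13 = 91
item=4: not odd, total = 91+1 = 92
item=4: not odd, total = 92+1 = 93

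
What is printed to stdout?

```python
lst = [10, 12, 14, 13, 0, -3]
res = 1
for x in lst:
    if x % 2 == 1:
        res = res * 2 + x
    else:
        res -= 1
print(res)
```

x=10: not odd, res = 1-1 = 0
x=12: not odd, res = 0-1 = -1
x=14: not odd, res = (-1)-1 = -2
x=13: odd, res = (-2)*2+13 = 9
x=0: not odd, res = 9-1 = 8
x=-3: odd, res = 8*2+(-3) = 13

13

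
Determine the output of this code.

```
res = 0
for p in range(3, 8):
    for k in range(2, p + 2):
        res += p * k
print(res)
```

590

p=3,k=2: res = 0+6 = 6
p=3,k=3: res = 6+9 = 15
p=3,k=4: res = 15+12 = 27
p=4,k=2: res = 27+8 = 35
p=4,k=3: res = 35+12 = 47
p=4,k=4: res = 47+16 = 63
p=4,k=5: res = 63+20 = 83
p=5,k=2: res = 83+10 = 93
p=5,k=3: res = 93+15 = 108
p=5,k=4: res = 108+20 = 128
p=5,k=5: res = 128+25 = 153
p=5,k=6: res = 153+30 = 183
p=6,k=2: res = 183+12 = 195
p=6,k=3: res = 195+18 = 213
p=6,k=4: res = 213+24 = 237
p=6,k=5: res = 237+30 = 267
p=6,k=6: res = 267+36 = 303
p=6,k=7: res = 303+42 = 345
p=7,k=2: res = 345+14 = 359
p=7,k=3: res = 359+21 = 380
p=7,k=4: res = 380+28 = 408
p=7,k=5: res = 408+35 = 443
p=7,k=6: res = 443+42 = 485
p=7,k=7: res = 485+49 = 534
p=7,k=8: res = 534+56 = 590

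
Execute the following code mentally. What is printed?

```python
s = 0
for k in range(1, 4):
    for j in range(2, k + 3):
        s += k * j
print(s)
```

65

k=1,j=2: s = 0+2 = 2
k=1,j=3: s = 2+3 = 5
k=2,j=2: s = 5+4 = 9
k=2,j=3: s = 9+6 = 15
k=2,j=4: s = 15+8 = 23
k=3,j=2: s = 23+6 = 29
k=3,j=3: s = 29+9 = 38
k=3,j=4: s = 38+12 = 50
k=3,j=5: s = 50+15 = 65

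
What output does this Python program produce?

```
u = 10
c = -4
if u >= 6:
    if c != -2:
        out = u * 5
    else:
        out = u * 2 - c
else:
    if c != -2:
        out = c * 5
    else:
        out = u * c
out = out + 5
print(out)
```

u=10, c=-4
u >= 6 is True; c != -2 is True
→ out = u * 5 = 50
out = 50+5 = 55

55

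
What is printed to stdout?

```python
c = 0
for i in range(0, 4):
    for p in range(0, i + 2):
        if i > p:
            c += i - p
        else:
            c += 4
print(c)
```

i=0,p=0: not 0>0, c = 0+4 = 4
i=0,p=1: not 0>1, c = 4+4 = 8
i=1,p=0: 1>0, c = 8+1 = 9
i=1,p=1: not 1>1, c = 9+4 = 13
i=1,p=2: not 1>2, c = 13+4 = 17
i=2,p=0: 2>0, c = 17+2 = 19
i=2,p=1: 2>1, c = 19+1 = 20
i=2,p=2: not 2>2, c = 20+4 = 24
i=2,p=3: not 2>3, c = 24+4 = 28
i=3,p=0: 3>0, c = 28+3 = 31
i=3,p=1: 3>1, c = 31+2 = 33
i=3,p=2: 3>2, c = 33+1 = 34
i=3,p=3: not 3>3, c = 34+4 = 38
i=3,p=4: not 3>4, c = 38+4 = 42

42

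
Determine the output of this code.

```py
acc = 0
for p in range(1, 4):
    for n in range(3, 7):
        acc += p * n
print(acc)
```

p=1,n=3: acc = 0+3 = 3
p=1,n=4: acc = 3+4 = 7
p=1,n=5: acc = 7+5 = 12
p=1,n=6: acc = 12+6 = 18
p=2,n=3: acc = 18+6 = 24
p=2,n=4: acc = 24+8 = 32
p=2,n=5: acc = 32+10 = 42
p=2,n=6: acc = 42+12 = 54
p=3,n=3: acc = 54+9 = 63
p=3,n=4: acc = 63+12 = 75
p=3,n=5: acc = 75+15 = 90
p=3,n=6: acc = 90+18 = 108

108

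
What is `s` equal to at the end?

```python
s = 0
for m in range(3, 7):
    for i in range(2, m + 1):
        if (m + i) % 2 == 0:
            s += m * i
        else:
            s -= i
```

126

m=3,i=2: odd sum, s = 0-2 = -2
m=3,i=3: even sum, s = (-2)+9 = 7
m=4,i=2: even sum, s = 7+8 = 15
m=4,i=3: odd sum, s = 15-3 = 12
m=4,i=4: even sum, s = 12+16 = 28
m=5,i=2: odd sum, s = 28-2 = 26
m=5,i=3: even sum, s = 26+15 = 41
m=5,i=4: odd sum, s = 41-4 = 37
m=5,i=5: even sum, s = 37+25 = 62
m=6,i=2: even sum, s = 62+12 = 74
m=6,i=3: odd sum, s = 74-3 = 71
m=6,i=4: even sum, s = 71+24 = 95
m=6,i=5: odd sum, s = 95-5 = 90
m=6,i=6: even sum, s = 90+36 = 126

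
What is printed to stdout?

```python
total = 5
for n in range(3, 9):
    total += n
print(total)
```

38

n=3: total = 5+3 = 8
n=4: total = 8+4 = 12
n=5: total = 12+5 = 17
n=6: total = 17+6 = 23
n=7: total = 23+7 = 30
n=8: total = 30+8 = 38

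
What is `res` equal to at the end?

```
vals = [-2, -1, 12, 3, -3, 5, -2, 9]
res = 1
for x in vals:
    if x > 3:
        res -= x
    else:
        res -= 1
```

x=-2: not >3, res = 1-1 = 0
x=-1: not >3, res = 0-1 = -1
x=12: >3, res = (-1)-12 = -13
x=3: not >3, res = (-13)-1 = -14
x=-3: not >3, res = (-14)-1 = -15
x=5: >3, res = (-15)-5 = -20
x=-2: not >3, res = (-20)-1 = -21
x=9: >3, res = (-21)-9 = -30

-30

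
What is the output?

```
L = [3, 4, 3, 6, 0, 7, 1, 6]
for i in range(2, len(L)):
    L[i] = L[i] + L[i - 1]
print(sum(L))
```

108

i=2: L[2] = 3+4 = 7 → [3, 4, 7, 6, 0, 7, 1, 6]
i=3: L[3] = 6+7 = 13 → [3, 4, 7, 13, 0, 7, 1, 6]
i=4: L[4] = 0+13 = 13 → [3, 4, 7, 13, 13, 7, 1, 6]
i=5: L[5] = 7+13 = 20 → [3, 4, 7, 13, 13, 20, 1, 6]
i=6: L[6] = 1+20 = 21 → [3, 4, 7, 13, 13, 20, 21, 6]
i=7: L[7] = 6+21 = 27 → [3, 4, 7, 13, 13, 20, 21, 27]
sum = 108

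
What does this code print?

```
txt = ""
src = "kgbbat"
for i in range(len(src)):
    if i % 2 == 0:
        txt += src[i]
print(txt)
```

i=0: add 'k' → 'k'
i=1: skip
i=2: add 'b' → 'kb'
i=3: skip
i=4: add 'a' → 'kba'
i=5: skip

kba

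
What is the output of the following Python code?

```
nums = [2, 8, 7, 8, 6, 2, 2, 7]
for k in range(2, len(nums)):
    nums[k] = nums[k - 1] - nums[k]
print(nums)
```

k=2: nums[2] = 8-7 = 1 → [2, 8, 1, 8, 6, 2, 2, 7]
k=3: nums[3] = 1-8 = -7 → [2, 8, 1, -7, 6, 2, 2, 7]
k=4: nums[4] = (-7)-6 = -13 → [2, 8, 1, -7, -13, 2, 2, 7]
k=5: nums[5] = (-13)-2 = -15 → [2, 8, 1, -7, -13, -15, 2, 7]
k=6: nums[6] = (-15)-2 = -17 → [2, 8, 1, -7, -13, -15, -17, 7]
k=7: nums[7] = (-17)-7 = -24 → [2, 8, 1, -7, -13, -15, -17, -24]

[2, 8, 1, -7, -13, -15, -17, -24]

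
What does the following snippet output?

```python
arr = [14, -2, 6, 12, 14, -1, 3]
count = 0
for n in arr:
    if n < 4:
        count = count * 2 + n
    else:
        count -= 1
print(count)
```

n=14: not <4, count = 0-1 = -1
n=-2: <4, count = (-1)*2+(-2) = -4
n=6: not <4, count = (-4)-1 = -5
n=12: not <4, count = (-5)-1 = -6
n=14: not <4, count = (-6)-1 = -7
n=-1: <4, count = (-7)*2+(-1) = -15
n=3: <4, count = (-15)*2+3 = -27

-27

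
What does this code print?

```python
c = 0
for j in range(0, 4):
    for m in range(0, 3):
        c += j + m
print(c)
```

j=0,m=0: c = 0+0 = 0
j=0,m=1: c = 0+1 = 1
j=0,m=2: c = 1+2 = 3
j=1,m=0: c = 3+1 = 4
j=1,m=1: c = 4+2 = 6
j=1,m=2: c = 6+3 = 9
j=2,m=0: c = 9+2 = 11
j=2,m=1: c = 11+3 = 14
j=2,m=2: c = 14+4 = 18
j=3,m=0: c = 18+3 = 21
j=3,m=1: c = 21+4 = 25
j=3,m=2: c = 25+5 = 30

30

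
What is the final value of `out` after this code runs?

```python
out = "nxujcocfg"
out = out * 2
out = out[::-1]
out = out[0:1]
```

'g'

repeat ×2 → 'nxujcocfgnxujcocfg'
reverse → 'gfcocjuxngfcocjuxn'
slice [0:1] → 'g'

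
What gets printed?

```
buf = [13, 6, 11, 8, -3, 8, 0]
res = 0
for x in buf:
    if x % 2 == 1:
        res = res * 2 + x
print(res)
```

71

x=13: odd, res = 0*2+13 = 13
x=6: not odd
x=11: odd, res = 13*2+11 = 37
x=8: not odd
x=-3: odd, res = 37*2+(-3) = 71
x=8: not odd
x=0: not odd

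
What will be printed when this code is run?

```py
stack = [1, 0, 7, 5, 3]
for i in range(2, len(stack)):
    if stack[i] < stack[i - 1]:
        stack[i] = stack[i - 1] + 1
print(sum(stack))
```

25

i=2: 7>=0, unchanged → [1, 0, 7, 5, 3]
i=3: 5<7, stack[3] = 7+1 = 8 → [1, 0, 7, 8, 3]
i=4: 3<8, stack[4] = 8+1 = 9 → [1, 0, 7, 8, 9]
sum = 25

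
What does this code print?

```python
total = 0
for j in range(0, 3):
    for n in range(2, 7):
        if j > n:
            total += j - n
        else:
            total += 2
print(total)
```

30

j=0,n=2: not 0>2, total = 0+2 = 2
j=0,n=3: not 0>3, total = 2+2 = 4
j=0,n=4: not 0>4, total = 4+2 = 6
j=0,n=5: not 0>5, total = 6+2 = 8
j=0,n=6: not 0>6, total = 8+2 = 10
j=1,n=2: not 1>2, total = 10+2 = 12
j=1,n=3: not 1>3, total = 12+2 = 14
j=1,n=4: not 1>4, total = 14+2 = 16
j=1,n=5: not 1>5, total = 16+2 = 18
j=1,n=6: not 1>6, total = 18+2 = 20
j=2,n=2: not 2>2, total = 20+2 = 22
j=2,n=3: not 2>3, total = 22+2 = 24
j=2,n=4: not 2>4, total = 24+2 = 26
j=2,n=5: not 2>5, total = 26+2 = 28
j=2,n=6: not 2>6, total = 28+2 = 30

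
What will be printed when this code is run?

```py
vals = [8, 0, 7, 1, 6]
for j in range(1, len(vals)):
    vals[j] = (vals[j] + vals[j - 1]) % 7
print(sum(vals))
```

13

j=1: vals[1] = (0+8)%7 = 1 → [8, 1, 7, 1, 6]
j=2: vals[2] = (7+1)%7 = 1 → [8, 1, 1, 1, 6]
j=3: vals[3] = (1+1)%7 = 2 → [8, 1, 1, 2, 6]
j=4: vals[4] = (6+2)%7 = 1 → [8, 1, 1, 2, 1]
sum = 13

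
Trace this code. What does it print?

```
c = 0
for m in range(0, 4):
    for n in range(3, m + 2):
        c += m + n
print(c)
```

m=2,n=3: c = 0+5 = 5
m=3,n=3: c = 5+6 = 11
m=3,n=4: c = 11+7 = 18

18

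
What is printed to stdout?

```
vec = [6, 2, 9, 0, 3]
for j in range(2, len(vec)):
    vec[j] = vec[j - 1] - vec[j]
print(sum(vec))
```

j=2: vec[2] = 2-9 = -7 → [6, 2, -7, 0, 3]
j=3: vec[3] = (-7)-0 = -7 → [6, 2, -7, -7, 3]
j=4: vec[4] = (-7)-3 = -10 → [6, 2, -7, -7, -10]
sum = -16

-16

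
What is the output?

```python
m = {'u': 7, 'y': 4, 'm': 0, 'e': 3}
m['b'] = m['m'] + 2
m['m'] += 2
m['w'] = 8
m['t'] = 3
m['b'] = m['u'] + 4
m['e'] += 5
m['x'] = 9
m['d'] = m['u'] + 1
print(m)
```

m['b'] = m['m']+2 = 2 → {'u': 7, 'y': 4, 'm': 0, 'e': 3, 'b': 2}
m['m'] = 0+2 = 2 → {'u': 7, 'y': 4, 'm': 2, 'e': 3, 'b': 2}
m['w'] = 8 → {'u': 7, 'y': 4, 'm': 2, 'e': 3, 'b': 2, 'w': 8}
m['t'] = 3 → {'u': 7, 'y': 4, 'm': 2, 'e': 3, 'b': 2, 'w': 8, 't': 3}
m['b'] = m['u']+4 = 11 → {'u': 7, 'y': 4, 'm': 2, 'e': 3, 'b': 11, 'w': 8, 't': 3}
m['e'] = 3+5 = 8 → {'u': 7, 'y': 4, 'm': 2, 'e': 8, 'b': 11, 'w': 8, 't': 3}
m['x'] = 9 → {'u': 7, 'y': 4, 'm': 2, 'e': 8, 'b': 11, 'w': 8, 't': 3, 'x': 9}
m['d'] = m['u']+1 = 8 → {'u': 7, 'y': 4, 'm': 2, 'e': 8, 'b': 11, 'w': 8, 't': 3, 'x': 9, 'd': 8}

{'u': 7, 'y': 4, 'm': 2, 'e': 8, 'b': 11, 'w': 8, 't': 3, 'x': 9, 'd': 8}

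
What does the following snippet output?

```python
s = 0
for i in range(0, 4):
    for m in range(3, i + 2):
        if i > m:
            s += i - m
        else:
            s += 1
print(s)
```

i=2,m=3: not 2>3, s = 0+1 = 1
i=3,m=3: not 3>3, s = 1+1 = 2
i=3,m=4: not 3>4, s = 2+1 = 3

3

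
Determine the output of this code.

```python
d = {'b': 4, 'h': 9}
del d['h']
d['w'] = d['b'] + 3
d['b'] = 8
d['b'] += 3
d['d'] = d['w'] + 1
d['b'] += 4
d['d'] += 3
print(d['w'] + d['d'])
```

del 'h' → {'b': 4}
d['w'] = d['b']+3 = 7 → {'b': 4, 'w': 7}
d['b'] = 8 → {'b': 8, 'w': 7}
d['b'] = 8+3 = 11 → {'b': 11, 'w': 7}
d['d'] = d['w']+1 = 8 → {'b': 11, 'w': 7, 'd': 8}
d['b'] = 11+4 = 15 → {'b': 15, 'w': 7, 'd': 8}
d['d'] = 8+3 = 11 → {'b': 15, 'w': 7, 'd': 11}
d['w']+d['d'] = 7+11 = 18

18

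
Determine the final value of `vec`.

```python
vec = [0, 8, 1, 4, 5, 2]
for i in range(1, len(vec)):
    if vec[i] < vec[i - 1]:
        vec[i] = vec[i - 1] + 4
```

i=1: 8>=0, unchanged → [0, 8, 1, 4, 5, 2]
i=2: 1<8, vec[2] = 8+4 = 12 → [0, 8, 12, 4, 5, 2]
i=3: 4<12, vec[3] = 12+4 = 16 → [0, 8, 12, 16, 5, 2]
i=4: 5<16, vec[4] = 16+4 = 20 → [0, 8, 12, 16, 20, 2]
i=5: 2<20, vec[5] = 20+4 = 24 → [0, 8, 12, 16, 20, 24]

[0, 8, 12, 16, 20, 24]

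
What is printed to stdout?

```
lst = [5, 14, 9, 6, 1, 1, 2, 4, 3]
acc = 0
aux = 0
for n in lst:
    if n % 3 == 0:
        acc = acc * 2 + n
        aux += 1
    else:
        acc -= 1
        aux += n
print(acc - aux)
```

n=5: not %3==0, acc = 0-1 = -1; aux=5
n=14: not %3==0, acc = (-1)-1 = -2; aux=19
n=9: %3==0, acc = (-2)*2+9 = 5; aux=20
n=6: %3==0, acc = 5*2+6 = 16; aux=21
n=1: not %3==0, acc = 16-1 = 15; aux=22
n=1: not %3==0, acc = 15-1 = 14; aux=23
n=2: not %3==0, acc = 14-1 = 13; aux=25
n=4: not %3==0, acc = 13-1 = 12; aux=29
n=3: %3==0, acc = 12*2+3 = 27; aux=30
acc-aux = 27-30 = -3

-3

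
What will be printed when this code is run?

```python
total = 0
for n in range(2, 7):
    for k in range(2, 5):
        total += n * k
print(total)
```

180

n=2,k=2: total = 0+4 = 4
n=2,k=3: total = 4+6 = 10
n=2,k=4: total = 10+8 = 18
n=3,k=2: total = 18+6 = 24
n=3,k=3: total = 24+9 = 33
n=3,k=4: total = 33+12 = 45
n=4,k=2: total = 45+8 = 53
n=4,k=3: total = 53+12 = 65
n=4,k=4: total = 65+16 = 81
n=5,k=2: total = 81+10 = 91
n=5,k=3: total = 91+15 = 106
n=5,k=4: total = 106+20 = 126
n=6,k=2: total = 126+12 = 138
n=6,k=3: total = 138+18 = 156
n=6,k=4: total = 156+24 = 180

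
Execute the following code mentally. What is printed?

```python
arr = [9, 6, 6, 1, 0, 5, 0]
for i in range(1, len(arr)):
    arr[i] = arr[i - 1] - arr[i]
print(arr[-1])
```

i=1: arr[1] = 9-6 = 3 → [9, 3, 6, 1, 0, 5, 0]
i=2: arr[2] = 3-6 = -3 → [9, 3, -3, 1, 0, 5, 0]
i=3: arr[3] = (-3)-1 = -4 → [9, 3, -3, -4, 0, 5, 0]
i=4: arr[4] = (-4)-0 = -4 → [9, 3, -3, -4, -4, 5, 0]
i=5: arr[5] = (-4)-5 = -9 → [9, 3, -3, -4, -4, -9, 0]
i=6: arr[6] = (-9)-0 = -9 → [9, 3, -3, -4, -4, -9, -9]

-9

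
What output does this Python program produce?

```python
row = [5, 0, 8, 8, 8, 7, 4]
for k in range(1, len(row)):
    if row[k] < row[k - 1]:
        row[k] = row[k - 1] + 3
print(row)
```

[5, 8, 8, 8, 8, 11, 14]

k=1: 0<5, row[1] = 5+3 = 8 → [5, 8, 8, 8, 8, 7, 4]
k=2: 8>=8, unchanged → [5, 8, 8, 8, 8, 7, 4]
k=3: 8>=8, unchanged → [5, 8, 8, 8, 8, 7, 4]
k=4: 8>=8, unchanged → [5, 8, 8, 8, 8, 7, 4]
k=5: 7<8, row[5] = 8+3 = 11 → [5, 8, 8, 8, 8, 11, 4]
k=6: 4<11, row[6] = 11+3 = 14 → [5, 8, 8, 8, 8, 11, 14]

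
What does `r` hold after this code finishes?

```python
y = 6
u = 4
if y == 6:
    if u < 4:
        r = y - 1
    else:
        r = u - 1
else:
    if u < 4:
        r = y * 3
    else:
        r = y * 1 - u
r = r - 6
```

-3

y=6, u=4
y == 6 is True; u < 4 is False
→ r = u - 1 = 3
r = 3-6 = -3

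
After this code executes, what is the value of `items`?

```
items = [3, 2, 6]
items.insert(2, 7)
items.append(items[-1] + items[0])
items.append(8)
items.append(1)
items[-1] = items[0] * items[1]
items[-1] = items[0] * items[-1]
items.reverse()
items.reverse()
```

insert 7 at 2 → [3, 2, 7, 6]
append items[-1]+items[0] = 6+3 = 9 → [3, 2, 7, 6, 9]
append 8 → [3, 2, 7, 6, 9, 8]
append 1 → [3, 2, 7, 6, 9, 8, 1]
items[-1] = items[0]*items[1] = 3*2 = 6 → [3, 2, 7, 6, 9, 8, 6]
items[-1] = items[0]*items[-1] = 3*6 = 18 → [3, 2, 7, 6, 9, 8, 18]
reverse → [18, 8, 9, 6, 7, 2, 3]
reverse → [3, 2, 7, 6, 9, 8, 18]

[3, 2, 7, 6, 9, 8, 18]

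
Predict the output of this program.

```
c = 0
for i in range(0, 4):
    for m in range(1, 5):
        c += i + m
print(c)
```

64

i=0,m=1: c = 0+1 = 1
i=0,m=2: c = 1+2 = 3
i=0,m=3: c = 3+3 = 6
i=0,m=4: c = 6+4 = 10
i=1,m=1: c = 10+2 = 12
i=1,m=2: c = 12+3 = 15
i=1,m=3: c = 15+4 = 19
i=1,m=4: c = 19+5 = 24
i=2,m=1: c = 24+3 = 27
i=2,m=2: c = 27+4 = 31
i=2,m=3: c = 31+5 = 36
i=2,m=4: c = 36+6 = 42
i=3,m=1: c = 42+4 = 46
i=3,m=2: c = 46+5 = 51
i=3,m=3: c = 51+6 = 57
i=3,m=4: c = 57+7 = 64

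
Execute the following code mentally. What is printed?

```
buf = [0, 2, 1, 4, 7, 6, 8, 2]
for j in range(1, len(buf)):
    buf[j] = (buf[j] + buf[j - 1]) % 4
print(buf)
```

[0, 2, 3, 3, 2, 0, 0, 2]

j=1: buf[1] = (2+0)%4 = 2 → [0, 2, 1, 4, 7, 6, 8, 2]
j=2: buf[2] = (1+2)%4 = 3 → [0, 2, 3, 4, 7, 6, 8, 2]
j=3: buf[3] = (4+3)%4 = 3 → [0, 2, 3, 3, 7, 6, 8, 2]
j=4: buf[4] = (7+3)%4 = 2 → [0, 2, 3, 3, 2, 6, 8, 2]
j=5: buf[5] = (6+2)%4 = 0 → [0, 2, 3, 3, 2, 0, 8, 2]
j=6: buf[6] = (8+0)%4 = 0 → [0, 2, 3, 3, 2, 0, 0, 2]
j=7: buf[7] = (2+0)%4 = 2 → [0, 2, 3, 3, 2, 0, 0, 2]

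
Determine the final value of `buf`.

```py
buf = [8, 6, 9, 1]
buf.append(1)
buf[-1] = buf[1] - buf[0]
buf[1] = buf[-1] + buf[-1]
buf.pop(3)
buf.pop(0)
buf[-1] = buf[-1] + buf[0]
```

[-4, 9, -6]

append 1 → [8, 6, 9, 1, 1]
buf[-1] = buf[1]-buf[0] = 6-8 = -2 → [8, 6, 9, 1, -2]
buf[1] = buf[-1]+buf[-1] = (-2)+(-2) = -4 → [8, -4, 9, 1, -2]
pop(3) removes 1 → [8, -4, 9, -2]
pop(0) removes 8 → [-4, 9, -2]
buf[-1] = buf[-1]+buf[0] = (-2)+(-4) = -6 → [-4, 9, -6]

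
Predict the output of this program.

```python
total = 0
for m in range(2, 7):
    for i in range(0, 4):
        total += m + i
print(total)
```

m=2,i=0: total = 0+2 = 2
m=2,i=1: total = 2+3 = 5
m=2,i=2: total = 5+4 = 9
m=2,i=3: total = 9+5 = 14
m=3,i=0: total = 14+3 = 17
m=3,i=1: total = 17+4 = 21
m=3,i=2: total = 21+5 = 26
m=3,i=3: total = 26+6 = 32
m=4,i=0: total = 32+4 = 36
m=4,i=1: total = 36+5 = 41
m=4,i=2: total = 41+6 = 47
m=4,i=3: total = 47+7 = 54
m=5,i=0: total = 54+5 = 59
m=5,i=1: total = 59+6 = 65
m=5,i=2: total = 65+7 = 72
m=5,i=3: total = 72+8 = 80
m=6,i=0: total = 80+6 = 86
m=6,i=1: total = 86+7 = 93
m=6,i=2: total = 93+8 = 101
m=6,i=3: total = 101+9 = 110

110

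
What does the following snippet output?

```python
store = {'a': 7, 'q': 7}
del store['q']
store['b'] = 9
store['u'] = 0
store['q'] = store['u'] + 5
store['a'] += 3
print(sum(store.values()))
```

del 'q' → {'a': 7}
store['b'] = 9 → {'a': 7, 'b': 9}
store['u'] = 0 → {'a': 7, 'b': 9, 'u': 0}
store['q'] = store['u']+5 = 5 → {'a': 7, 'b': 9, 'u': 0, 'q': 5}
store['a'] = 7+3 = 10 → {'a': 10, 'b': 9, 'u': 0, 'q': 5}
sum of values = 24

24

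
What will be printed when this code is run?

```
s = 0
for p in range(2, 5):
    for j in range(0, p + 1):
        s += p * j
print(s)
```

64

p=2,j=0: s = 0+0 = 0
p=2,j=1: s = 0+2 = 2
p=2,j=2: s = 2+4 = 6
p=3,j=0: s = 6+0 = 6
p=3,j=1: s = 6+3 = 9
p=3,j=2: s = 9+6 = 15
p=3,j=3: s = 15+9 = 24
p=4,j=0: s = 24+0 = 24
p=4,j=1: s = 24+4 = 28
p=4,j=2: s = 28+8 = 36
p=4,j=3: s = 36+12 = 48
p=4,j=4: s = 48+16 = 64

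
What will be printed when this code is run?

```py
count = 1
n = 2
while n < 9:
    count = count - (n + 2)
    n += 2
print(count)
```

-27

n=2: count = 1-4 = -3
n=4: count = (-3)-6 = -9
n=6: count = (-9)-8 = -17
n=8: count = (-17)-10 = -27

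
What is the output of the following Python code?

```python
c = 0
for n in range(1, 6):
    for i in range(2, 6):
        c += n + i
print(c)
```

130

n=1,i=2: c = 0+3 = 3
n=1,i=3: c = 3+4 = 7
n=1,i=4: c = 7+5 = 12
n=1,i=5: c = 12+6 = 18
n=2,i=2: c = 18+4 = 22
n=2,i=3: c = 22+5 = 27
n=2,i=4: c = 27+6 = 33
n=2,i=5: c = 33+7 = 40
n=3,i=2: c = 40+5 = 45
n=3,i=3: c = 45+6 = 51
n=3,i=4: c = 51+7 = 58
n=3,i=5: c = 58+8 = 66
n=4,i=2: c = 66+6 = 72
n=4,i=3: c = 72+7 = 79
n=4,i=4: c = 79+8 = 87
n=4,i=5: c = 87+9 = 96
n=5,i=2: c = 96+7 = 103
n=5,i=3: c = 103+8 = 111
n=5,i=4: c = 111+9 = 120
n=5,i=5: c = 120+10 = 130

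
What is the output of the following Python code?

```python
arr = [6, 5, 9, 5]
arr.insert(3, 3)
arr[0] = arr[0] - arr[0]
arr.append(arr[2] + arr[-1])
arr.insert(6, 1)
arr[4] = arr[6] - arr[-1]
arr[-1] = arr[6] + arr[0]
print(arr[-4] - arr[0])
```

insert 3 at 3 → [6, 5, 9, 3, 5]
arr[0] = arr[0]-arr[0] = 6-6 = 0 → [0, 5, 9, 3, 5]
append arr[2]+arr[-1] = 9+5 = 14 → [0, 5, 9, 3, 5, 14]
insert 1 at 6 → [0, 5, 9, 3, 5, 14, 1]
arr[4] = arr[6]-arr[-1] = 1-1 = 0 → [0, 5, 9, 3, 0, 14, 1]
arr[-1] = arr[6]+arr[0] = 1+0 = 1 → [0, 5, 9, 3, 0, 14, 1]
arr[-4]-arr[0] = 3-0 = 3

3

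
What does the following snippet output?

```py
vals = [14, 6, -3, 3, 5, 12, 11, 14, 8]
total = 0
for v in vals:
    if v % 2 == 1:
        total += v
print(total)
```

16

v=14: not odd
v=6: not odd
v=-3: odd, total = 0+(-3) = -3
v=3: odd, total = (-3)+3 = 0
v=5: odd, total = 0+5 = 5
v=12: not odd
v=11: odd, total = 5+11 = 16
v=14: not odd
v=8: not odd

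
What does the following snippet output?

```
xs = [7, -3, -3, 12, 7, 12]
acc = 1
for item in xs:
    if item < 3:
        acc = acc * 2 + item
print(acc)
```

-5

item=7: not <3
item=-3: <3, acc = 1*2+(-3) = -1
item=-3: <3, acc = (-1)*2+(-3) = -5
item=12: not <3
item=7: not <3
item=12: not <3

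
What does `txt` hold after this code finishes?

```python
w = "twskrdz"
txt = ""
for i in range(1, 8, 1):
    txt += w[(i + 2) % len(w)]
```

'krdztws'

i=1: add w[3]='k' → 'k'
i=2: add w[4]='r' → 'kr'
i=3: add w[5]='d' → 'krd'
i=4: add w[6]='z' → 'krdz'
i=5: add w[0]='t' → 'krdzt'
i=6: add w[1]='w' → 'krdztw'
i=7: add w[2]='s' → 'krdztws'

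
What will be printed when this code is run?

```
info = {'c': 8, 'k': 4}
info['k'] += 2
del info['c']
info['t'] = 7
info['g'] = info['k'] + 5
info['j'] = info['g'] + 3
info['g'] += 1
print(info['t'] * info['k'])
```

info['k'] = 4+2 = 6 → {'c': 8, 'k': 6}
del 'c' → {'k': 6}
info['t'] = 7 → {'k': 6, 't': 7}
info['g'] = info['k']+5 = 11 → {'k': 6, 't': 7, 'g': 11}
info['j'] = info['g']+3 = 14 → {'k': 6, 't': 7, 'g': 11, 'j': 14}
info['g'] = 11+1 = 12 → {'k': 6, 't': 7, 'g': 12, 'j': 14}
info['t']*info['k'] = 7*6 = 42

42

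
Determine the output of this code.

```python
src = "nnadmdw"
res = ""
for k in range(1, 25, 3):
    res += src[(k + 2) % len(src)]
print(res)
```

k=1: add src[3]='d' → 'd'
k=4: add src[6]='w' → 'dw'
k=7: add src[2]='a' → 'dwa'
k=10: add src[5]='d' → 'dwad'
k=13: add src[1]='n' → 'dwadn'
k=16: add src[4]='m' → 'dwadnm'
k=19: add src[0]='n' → 'dwadnmn'
k=22: add src[3]='d' → 'dwadnmnd'

dwadnmnd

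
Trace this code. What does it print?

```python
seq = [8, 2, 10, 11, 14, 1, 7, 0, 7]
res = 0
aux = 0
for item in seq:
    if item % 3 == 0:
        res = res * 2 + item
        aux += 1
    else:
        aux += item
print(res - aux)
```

item=8: not %3==0; aux=8
item=2: not %3==0; aux=10
item=10: not %3==0; aux=20
item=11: not %3==0; aux=31
item=14: not %3==0; aux=45
item=1: not %3==0; aux=46
item=7: not %3==0; aux=53
item=0: %3==0, res = 0*2+0 = 0; aux=54
item=7: not %3==0; aux=61
res-aux = 0-61 = -61

-61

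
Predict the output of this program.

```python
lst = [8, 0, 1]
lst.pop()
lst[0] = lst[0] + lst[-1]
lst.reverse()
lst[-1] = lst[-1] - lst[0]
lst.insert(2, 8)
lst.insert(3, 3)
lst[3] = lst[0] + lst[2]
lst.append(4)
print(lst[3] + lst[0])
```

pop() removes 1 → [8, 0]
lst[0] = lst[0]+lst[-1] = 8+0 = 8 → [8, 0]
reverse → [0, 8]
lst[-1] = lst[-1]-lst[0] = 8-0 = 8 → [0, 8]
insert 8 at 2 → [0, 8, 8]
insert 3 at 3 → [0, 8, 8, 3]
lst[3] = lst[0]+lst[2] = 0+8 = 8 → [0, 8, 8, 8]
append 4 → [0, 8, 8, 8, 4]
lst[3]+lst[0] = 8+0 = 8

8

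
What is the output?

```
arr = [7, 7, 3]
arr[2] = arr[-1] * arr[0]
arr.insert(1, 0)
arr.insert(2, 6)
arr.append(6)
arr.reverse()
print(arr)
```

arr[2] = arr[-1]*arr[0] = 3*7 = 21 → [7, 7, 21]
insert 0 at 1 → [7, 0, 7, 21]
insert 6 at 2 → [7, 0, 6, 7, 21]
append 6 → [7, 0, 6, 7, 21, 6]
reverse → [6, 21, 7, 6, 0, 7]

[6, 21, 7, 6, 0, 7]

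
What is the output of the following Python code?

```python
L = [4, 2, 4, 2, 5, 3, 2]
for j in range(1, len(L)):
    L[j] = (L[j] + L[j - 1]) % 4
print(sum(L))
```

11

j=1: L[1] = (2+4)%4 = 2 → [4, 2, 4, 2, 5, 3, 2]
j=2: L[2] = (4+2)%4 = 2 → [4, 2, 2, 2, 5, 3, 2]
j=3: L[3] = (2+2)%4 = 0 → [4, 2, 2, 0, 5, 3, 2]
j=4: L[4] = (5+0)%4 = 1 → [4, 2, 2, 0, 1, 3, 2]
j=5: L[5] = (3+1)%4 = 0 → [4, 2, 2, 0, 1, 0, 2]
j=6: L[6] = (2+0)%4 = 2 → [4, 2, 2, 0, 1, 0, 2]
sum = 11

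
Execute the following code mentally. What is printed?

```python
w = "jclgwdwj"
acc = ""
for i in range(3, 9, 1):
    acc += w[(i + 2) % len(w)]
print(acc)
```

i=3: add w[5]='d' → 'd'
i=4: add w[6]='w' → 'dw'
i=5: add w[7]='j' → 'dwj'
i=6: add w[0]='j' → 'dwjj'
i=7: add w[1]='c' → 'dwjjc'
i=8: add w[2]='l' → 'dwjjcl'

dwjjcl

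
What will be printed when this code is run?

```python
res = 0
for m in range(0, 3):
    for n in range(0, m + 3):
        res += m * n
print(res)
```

26

m=0,n=0: res = 0+0 = 0
m=0,n=1: res = 0+0 = 0
m=0,n=2: res = 0+0 = 0
m=1,n=0: res = 0+0 = 0
m=1,n=1: res = 0+1 = 1
m=1,n=2: res = 1+2 = 3
m=1,n=3: res = 3+3 = 6
m=2,n=0: res = 6+0 = 6
m=2,n=1: res = 6+2 = 8
m=2,n=2: res = 8+4 = 12
m=2,n=3: res = 12+6 = 18
m=2,n=4: res = 18+8 = 26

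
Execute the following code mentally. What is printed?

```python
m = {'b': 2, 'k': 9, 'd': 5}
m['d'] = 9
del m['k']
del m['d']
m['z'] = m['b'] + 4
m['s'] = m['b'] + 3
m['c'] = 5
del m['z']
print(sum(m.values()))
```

12

m['d'] = 9 → {'b': 2, 'k': 9, 'd': 9}
del 'k' → {'b': 2, 'd': 9}
del 'd' → {'b': 2}
m['z'] = m['b']+4 = 6 → {'b': 2, 'z': 6}
m['s'] = m['b']+3 = 5 → {'b': 2, 'z': 6, 's': 5}
m['c'] = 5 → {'b': 2, 'z': 6, 's': 5, 'c': 5}
del 'z' → {'b': 2, 's': 5, 'c': 5}
sum of values = 12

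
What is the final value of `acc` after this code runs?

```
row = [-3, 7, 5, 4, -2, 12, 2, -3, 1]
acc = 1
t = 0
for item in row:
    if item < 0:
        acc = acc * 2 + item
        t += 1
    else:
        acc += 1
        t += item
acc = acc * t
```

204

item=-3: <0, acc = 1*2+(-3) = -1; t=1
item=7: not <0, acc = (-1)+1 = 0; t=8
item=5: not <0, acc = 0+1 = 1; t=13
item=4: not <0, acc = 1+1 = 2; t=17
item=-2: <0, acc = 2*2+(-2) = 2; t=18
item=12: not <0, acc = 2+1 = 3; t=30
item=2: not <0, acc = 3+1 = 4; t=32
item=-3: <0, acc = 4*2+(-3) = 5; t=33
item=1: not <0, acc = 5+1 = 6; t=34
acc*t = 6*34 = 204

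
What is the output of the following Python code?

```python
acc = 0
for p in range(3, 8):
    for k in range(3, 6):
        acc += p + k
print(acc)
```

135

p=3,k=3: acc = 0+6 = 6
p=3,k=4: acc = 6+7 = 13
p=3,k=5: acc = 13+8 = 21
p=4,k=3: acc = 21+7 = 28
p=4,k=4: acc = 28+8 = 36
p=4,k=5: acc = 36+9 = 45
p=5,k=3: acc = 45+8 = 53
p=5,k=4: acc = 53+9 = 62
p=5,k=5: acc = 62+10 = 72
p=6,k=3: acc = 72+9 = 81
p=6,k=4: acc = 81+10 = 91
p=6,k=5: acc = 91+11 = 102
p=7,k=3: acc = 102+10 = 112
p=7,k=4: acc = 112+11 = 123
p=7,k=5: acc = 123+12 = 135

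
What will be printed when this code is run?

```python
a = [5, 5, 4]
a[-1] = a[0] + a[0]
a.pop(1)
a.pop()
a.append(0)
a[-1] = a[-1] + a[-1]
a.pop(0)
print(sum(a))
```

a[-1] = a[0]+a[0] = 5+5 = 10 → [5, 5, 10]
pop(1) removes 5 → [5, 10]
pop() removes 10 → [5]
append 0 → [5, 0]
a[-1] = a[-1]+a[-1] = 0+0 = 0 → [5, 0]
pop(0) removes 5 → [0]
sum = 0

0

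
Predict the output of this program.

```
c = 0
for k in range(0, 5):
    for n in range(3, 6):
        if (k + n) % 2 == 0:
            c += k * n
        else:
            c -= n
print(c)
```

24

k=0,n=3: odd sum, c = 0-3 = -3
k=0,n=4: even sum, c = (-3)+0 = -3
k=0,n=5: odd sum, c = (-3)-5 = -8
k=1,n=3: even sum, c = (-8)+3 = -5
k=1,n=4: odd sum, c = (-5)-4 = -9
k=1,n=5: even sum, c = (-9)+5 = -4
k=2,n=3: odd sum, c = (-4)-3 = -7
k=2,n=4: even sum, c = (-7)+8 = 1
k=2,n=5: odd sum, c = 1-5 = -4
k=3,n=3: even sum, c = (-4)+9 = 5
k=3,n=4: odd sum, c = 5-4 = 1
k=3,n=5: even sum, c = 1+15 = 16
k=4,n=3: odd sum, c = 16-3 = 13
k=4,n=4: even sum, c = 13+16 = 29
k=4,n=5: odd sum, c = 29-5 = 24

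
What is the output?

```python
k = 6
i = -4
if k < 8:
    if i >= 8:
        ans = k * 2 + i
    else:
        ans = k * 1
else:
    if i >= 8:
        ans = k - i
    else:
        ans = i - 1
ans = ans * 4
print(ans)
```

k=6, i=-4
k < 8 is True; i >= 8 is False
→ ans = k * 1 = 6
ans = 6*4 = 24

24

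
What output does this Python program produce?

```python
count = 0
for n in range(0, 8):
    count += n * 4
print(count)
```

112

n=0: count = 0+0*4 = 0
n=1: count = 0+1*4 = 4
n=2: count = 4+2*4 = 12
n=3: count = 12+3*4 = 24
n=4: count = 24+4*4 = 40
n=5: count = 40+5*4 = 60
n=6: count = 60+6*4 = 84
n=7: count = 84+7*4 = 112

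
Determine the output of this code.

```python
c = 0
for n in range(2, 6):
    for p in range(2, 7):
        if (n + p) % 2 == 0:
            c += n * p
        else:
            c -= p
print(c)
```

n=2,p=2: even sum, c = 0+4 = 4
n=2,p=3: odd sum, c = 4-3 = 1
n=2,p=4: even sum, c = 1+8 = 9
n=2,p=5: odd sum, c = 9-5 = 4
n=2,p=6: even sum, c = 4+12 = 16
n=3,p=2: odd sum, c = 16-2 = 14
n=3,p=3: even sum, c = 14+9 = 23
n=3,p=4: odd sum, c = 23-4 = 19
n=3,p=5: even sum, c = 19+15 = 34
n=3,p=6: odd sum, c = 34-6 = 28
n=4,p=2: even sum, c = 28+8 = 36
n=4,p=3: odd sum, c = 36-3 = 33
n=4,p=4: even sum, c = 33+16 = 49
n=4,p=5: odd sum, c = 49-5 = 44
n=4,p=6: even sum, c = 44+24 = 68
n=5,p=2: odd sum, c = 68-2 = 66
n=5,p=3: even sum, c = 66+15 = 81
n=5,p=4: odd sum, c = 81-4 = 77
n=5,p=5: even sum, c = 77+25 = 102
n=5,p=6: odd sum, c = 102-6 = 96

96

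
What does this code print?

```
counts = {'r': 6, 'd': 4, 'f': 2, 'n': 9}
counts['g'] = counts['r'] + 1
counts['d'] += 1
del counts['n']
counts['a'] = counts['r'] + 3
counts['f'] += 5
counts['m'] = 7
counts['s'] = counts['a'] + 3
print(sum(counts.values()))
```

53

counts['g'] = counts['r']+1 = 7 → {'r': 6, 'd': 4, 'f': 2, 'n': 9, 'g': 7}
counts['d'] = 4+1 = 5 → {'r': 6, 'd': 5, 'f': 2, 'n': 9, 'g': 7}
del 'n' → {'r': 6, 'd': 5, 'f': 2, 'g': 7}
counts['a'] = counts['r']+3 = 9 → {'r': 6, 'd': 5, 'f': 2, 'g': 7, 'a': 9}
counts['f'] = 2+5 = 7 → {'r': 6, 'd': 5, 'f': 7, 'g': 7, 'a': 9}
counts['m'] = 7 → {'r': 6, 'd': 5, 'f': 7, 'g': 7, 'a': 9, 'm': 7}
counts['s'] = counts['a']+3 = 12 → {'r': 6, 'd': 5, 'f': 7, 'g': 7, 'a': 9, 'm': 7, 's': 12}
sum of values = 53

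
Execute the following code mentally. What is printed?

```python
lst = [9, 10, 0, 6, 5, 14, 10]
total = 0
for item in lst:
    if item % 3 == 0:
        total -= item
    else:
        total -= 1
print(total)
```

-19

item=9: %3==0, total = 0-9 = -9
item=10: not %3==0, total = (-9)-1 = -10
item=0: %3==0, total = (-10)-0 = -10
item=6: %3==0, total = (-10)-6 = -16
item=5: not %3==0, total = (-16)-1 = -17
item=14: not %3==0, total = (-17)-1 = -18
item=10: not %3==0, total = (-18)-1 = -19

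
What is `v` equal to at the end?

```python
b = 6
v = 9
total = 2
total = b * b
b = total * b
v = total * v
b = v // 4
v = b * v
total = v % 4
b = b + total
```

total = 6*6 = 36
b = 36*6 = 216
v = 36*9 = 324
b = 324//4 = 81
v = 81*324 = 26244
total = 26244%4 = 0
b = 81+0 = 81

26244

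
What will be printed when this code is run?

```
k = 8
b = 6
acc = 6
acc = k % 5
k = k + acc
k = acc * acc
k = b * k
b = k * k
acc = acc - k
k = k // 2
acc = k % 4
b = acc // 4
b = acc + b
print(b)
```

3

acc = 8%5 = 3
k = 8+3 = 11
k = 3*3 = 9
k = 6*9 = 54
b = 54*54 = 2916
acc = 3-54 = -51
k = 54//2 = 27
acc = 27%4 = 3
b = 3//4 = 0
b = 3+0 = 3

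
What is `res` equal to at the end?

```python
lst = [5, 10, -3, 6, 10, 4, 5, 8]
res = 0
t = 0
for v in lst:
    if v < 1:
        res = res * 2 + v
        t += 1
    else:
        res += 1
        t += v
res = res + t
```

v=5: not <1, res = 0+1 = 1; t=5
v=10: not <1, res = 1+1 = 2; t=15
v=-3: <1, res = 2*2+(-3) = 1; t=16
v=6: not <1, res = 1+1 = 2; t=22
v=10: not <1, res = 2+1 = 3; t=32
v=4: not <1, res = 3+1 = 4; t=36
v=5: not <1, res = 4+1 = 5; t=41
v=8: not <1, res = 5+1 = 6; t=49
res+t = 6+49 = 55

55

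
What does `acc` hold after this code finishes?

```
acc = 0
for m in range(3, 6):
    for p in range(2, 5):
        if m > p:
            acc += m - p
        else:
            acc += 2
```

m=3,p=2: 3>2, acc = 0+1 = 1
m=3,p=3: not 3>3, acc = 1+2 = 3
m=3,p=4: not 3>4, acc = 3+2 = 5
m=4,p=2: 4>2, acc = 5+2 = 7
m=4,p=3: 4>3, acc = 7+1 = 8
m=4,p=4: not 4>4, acc = 8+2 = 10
m=5,p=2: 5>2, acc = 10+3 = 13
m=5,p=3: 5>3, acc = 13+2 = 15
m=5,p=4: 5>4, acc = 15+1 = 16

16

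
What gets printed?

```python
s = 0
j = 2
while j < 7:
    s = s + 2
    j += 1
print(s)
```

10

j=2: s = 0+2 = 2
j=3: s = 2+2 = 4
j=4: s = 4+2 = 6
j=5: s = 6+2 = 8
j=6: s = 8+2 = 10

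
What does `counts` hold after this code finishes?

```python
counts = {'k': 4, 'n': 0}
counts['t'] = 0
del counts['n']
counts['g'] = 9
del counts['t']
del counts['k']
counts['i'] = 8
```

{'g': 9, 'i': 8}

counts['t'] = 0 → {'k': 4, 'n': 0, 't': 0}
del 'n' → {'k': 4, 't': 0}
counts['g'] = 9 → {'k': 4, 't': 0, 'g': 9}
del 't' → {'k': 4, 'g': 9}
del 'k' → {'g': 9}
counts['i'] = 8 → {'g': 9, 'i': 8}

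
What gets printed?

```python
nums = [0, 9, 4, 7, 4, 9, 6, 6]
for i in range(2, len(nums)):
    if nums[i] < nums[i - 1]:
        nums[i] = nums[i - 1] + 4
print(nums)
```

[0, 9, 13, 17, 21, 25, 29, 33]

i=2: 4<9, nums[2] = 9+4 = 13 → [0, 9, 13, 7, 4, 9, 6, 6]
i=3: 7<13, nums[3] = 13+4 = 17 → [0, 9, 13, 17, 4, 9, 6, 6]
i=4: 4<17, nums[4] = 17+4 = 21 → [0, 9, 13, 17, 21, 9, 6, 6]
i=5: 9<21, nums[5] = 21+4 = 25 → [0, 9, 13, 17, 21, 25, 6, 6]
i=6: 6<25, nums[6] = 25+4 = 29 → [0, 9, 13, 17, 21, 25, 29, 6]
i=7: 6<29, nums[7] = 29+4 = 33 → [0, 9, 13, 17, 21, 25, 29, 33]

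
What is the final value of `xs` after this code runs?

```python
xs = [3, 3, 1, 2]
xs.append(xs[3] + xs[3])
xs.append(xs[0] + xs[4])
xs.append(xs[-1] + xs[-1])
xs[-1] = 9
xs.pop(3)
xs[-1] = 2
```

[3, 3, 1, 4, 7, 2]

append xs[3]+xs[3] = 2+2 = 4 → [3, 3, 1, 2, 4]
append xs[0]+xs[4] = 3+4 = 7 → [3, 3, 1, 2, 4, 7]
append xs[-1]+xs[-1] = 7+7 = 14 → [3, 3, 1, 2, 4, 7, 14]
xs[-1] = 9 → [3, 3, 1, 2, 4, 7, 9]
pop(3) removes 2 → [3, 3, 1, 4, 7, 9]
xs[-1] = 2 → [3, 3, 1, 4, 7, 2]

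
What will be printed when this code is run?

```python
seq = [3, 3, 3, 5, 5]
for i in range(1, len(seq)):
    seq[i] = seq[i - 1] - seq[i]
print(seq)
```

[3, 0, -3, -8, -13]

i=1: seq[1] = 3-3 = 0 → [3, 0, 3, 5, 5]
i=2: seq[2] = 0-3 = -3 → [3, 0, -3, 5, 5]
i=3: seq[3] = (-3)-5 = -8 → [3, 0, -3, -8, 5]
i=4: seq[4] = (-8)-5 = -13 → [3, 0, -3, -8, -13]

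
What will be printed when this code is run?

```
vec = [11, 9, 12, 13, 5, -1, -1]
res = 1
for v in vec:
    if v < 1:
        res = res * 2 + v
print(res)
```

v=11: not <1
v=9: not <1
v=12: not <1
v=13: not <1
v=5: not <1
v=-1: <1, res = 1*2+(-1) = 1
v=-1: <1, res = 1*2+(-1) = 1

1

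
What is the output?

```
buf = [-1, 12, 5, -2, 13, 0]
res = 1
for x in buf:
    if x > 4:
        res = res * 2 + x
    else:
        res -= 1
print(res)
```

68

x=-1: not >4, res = 1-1 = 0
x=12: >4, res = 0*2+12 = 12
x=5: >4, res = 12*2+5 = 29
x=-2: not >4, res = 29-1 = 28
x=13: >4, res = 28*2+13 = 69
x=0: not >4, res = 69-1 = 68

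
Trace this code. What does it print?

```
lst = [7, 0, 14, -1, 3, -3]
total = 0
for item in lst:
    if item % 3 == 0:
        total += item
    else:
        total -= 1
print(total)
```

-3

item=7: not %3==0, total = 0-1 = -1
item=0: %3==0, total = (-1)+0 = -1
item=14: not %3==0, total = (-1)-1 = -2
item=-1: not %3==0, total = (-2)-1 = -3
item=3: %3==0, total = (-3)+3 = 0
item=-3: %3==0, total = 0+(-3) = -3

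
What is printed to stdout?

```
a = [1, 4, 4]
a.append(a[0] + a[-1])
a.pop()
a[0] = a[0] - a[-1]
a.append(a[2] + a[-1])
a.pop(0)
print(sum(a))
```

append a[0]+a[-1] = 1+4 = 5 → [1, 4, 4, 5]
pop() removes 5 → [1, 4, 4]
a[0] = a[0]-a[-1] = 1-4 = -3 → [-3, 4, 4]
append a[2]+a[-1] = 4+4 = 8 → [-3, 4, 4, 8]
pop(0) removes -3 → [4, 4, 8]
sum = 16

16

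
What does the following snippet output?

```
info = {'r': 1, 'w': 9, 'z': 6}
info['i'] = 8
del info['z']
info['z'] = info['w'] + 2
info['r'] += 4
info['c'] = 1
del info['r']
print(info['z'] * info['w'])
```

99

info['i'] = 8 → {'r': 1, 'w': 9, 'z': 6, 'i': 8}
del 'z' → {'r': 1, 'w': 9, 'i': 8}
info['z'] = info['w']+2 = 11 → {'r': 1, 'w': 9, 'i': 8, 'z': 11}
info['r'] = 1+4 = 5 → {'r': 5, 'w': 9, 'i': 8, 'z': 11}
info['c'] = 1 → {'r': 5, 'w': 9, 'i': 8, 'z': 11, 'c': 1}
del 'r' → {'w': 9, 'i': 8, 'z': 11, 'c': 1}
info['z']*info['w'] = 11*9 = 99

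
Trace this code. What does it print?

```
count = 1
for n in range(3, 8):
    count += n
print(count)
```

n=3: count = 1+3 = 4
n=4: count = 4+4 = 8
n=5: count = 8+5 = 13
n=6: count = 13+6 = 19
n=7: count = 19+7 = 26

26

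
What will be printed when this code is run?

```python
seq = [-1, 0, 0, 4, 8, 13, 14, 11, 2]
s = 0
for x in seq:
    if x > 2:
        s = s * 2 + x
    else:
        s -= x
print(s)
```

x=-1: not >2, s = 0-(-1) = 1
x=0: not >2, s = 1-0 = 1
x=0: not >2, s = 1-0 = 1
x=4: >2, s = 1*2+4 = 6
x=8: >2, s = 6*2+8 = 20
x=13: >2, s = 20*2+13 = 53
x=14: >2, s = 53*2+14 = 120
x=11: >2, s = 120*2+11 = 251
x=2: not >2, s = 251-2 = 249

249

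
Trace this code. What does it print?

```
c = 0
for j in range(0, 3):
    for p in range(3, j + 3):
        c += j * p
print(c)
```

j=1,p=3: c = 0+3 = 3
j=2,p=3: c = 3+6 = 9
j=2,p=4: c = 9+8 = 17

17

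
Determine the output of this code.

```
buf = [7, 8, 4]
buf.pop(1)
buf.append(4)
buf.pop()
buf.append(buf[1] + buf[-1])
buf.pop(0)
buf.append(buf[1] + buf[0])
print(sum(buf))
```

pop(1) removes 8 → [7, 4]
append 4 → [7, 4, 4]
pop() removes 4 → [7, 4]
append buf[1]+buf[-1] = 4+4 = 8 → [7, 4, 8]
pop(0) removes 7 → [4, 8]
append buf[1]+buf[0] = 8+4 = 12 → [4, 8, 12]
sum = 24

24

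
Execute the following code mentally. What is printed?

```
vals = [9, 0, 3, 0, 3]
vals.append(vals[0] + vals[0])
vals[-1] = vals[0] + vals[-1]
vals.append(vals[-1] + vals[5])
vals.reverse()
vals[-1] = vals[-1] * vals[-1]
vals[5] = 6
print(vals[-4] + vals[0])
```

54

append vals[0]+vals[0] = 9+9 = 18 → [9, 0, 3, 0, 3, 18]
vals[-1] = vals[0]+vals[-1] = 9+18 = 27 → [9, 0, 3, 0, 3, 27]
append vals[-1]+vals[5] = 27+27 = 54 → [9, 0, 3, 0, 3, 27, 54]
reverse → [54, 27, 3, 0, 3, 0, 9]
vals[-1] = vals[-1]*vals[-1] = 9*9 = 81 → [54, 27, 3, 0, 3, 0, 81]
vals[5] = 6 → [54, 27, 3, 0, 3, 6, 81]
vals[-4]+vals[0] = 0+54 = 54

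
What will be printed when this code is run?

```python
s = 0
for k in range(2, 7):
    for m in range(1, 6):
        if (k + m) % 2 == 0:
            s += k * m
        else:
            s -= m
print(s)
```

105

k=2,m=1: odd sum, s = 0-1 = -1
k=2,m=2: even sum, s = (-1)+4 = 3
k=2,m=3: odd sum, s = 3-3 = 0
k=2,m=4: even sum, s = 0+8 = 8
k=2,m=5: odd sum, s = 8-5 = 3
k=3,m=1: even sum, s = 3+3 = 6
k=3,m=2: odd sum, s = 6-2 = 4
k=3,m=3: even sum, s = 4+9 = 13
k=3,m=4: odd sum, s = 13-4 = 9
k=3,m=5: even sum, s = 9+15 = 24
k=4,m=1: odd sum, s = 24-1 = 23
k=4,m=2: even sum, s = 23+8 = 31
k=4,m=3: odd sum, s = 31-3 = 28
k=4,m=4: even sum, s = 28+16 = 44
k=4,m=5: odd sum, s = 44-5 = 39
k=5,m=1: even sum, s = 39+5 = 44
k=5,m=2: odd sum, s = 44-2 = 42
k=5,m=3: even sum, s = 42+15 = 57
k=5,m=4: odd sum, s = 57-4 = 53
k=5,m=5: even sum, s = 53+25 = 78
k=6,m=1: odd sum, s = 78-1 = 77
k=6,m=2: even sum, s = 77+12 = 89
k=6,m=3: odd sum, s = 89-3 = 86
k=6,m=4: even sum, s = 86+24 = 110
k=6,m=5: odd sum, s = 110-5 = 105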